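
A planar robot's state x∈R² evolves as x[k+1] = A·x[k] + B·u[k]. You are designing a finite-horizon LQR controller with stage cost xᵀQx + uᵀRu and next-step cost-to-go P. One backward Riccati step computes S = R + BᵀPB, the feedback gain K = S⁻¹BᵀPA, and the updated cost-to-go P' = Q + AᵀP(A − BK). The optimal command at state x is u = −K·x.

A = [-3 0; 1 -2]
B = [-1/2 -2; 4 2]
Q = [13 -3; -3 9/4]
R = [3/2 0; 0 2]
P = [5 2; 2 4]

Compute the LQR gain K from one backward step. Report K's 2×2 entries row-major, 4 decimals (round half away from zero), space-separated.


-0.4842 -0.5454 1.4181 0.1074

BᵀP = [5.5000 15.0000; -6.0000 4.0000]
S = R + BᵀPB = [3/2 0; 0 2] + [57.2500 19.0000; 19.0000 20.0000] = [58.7500 19.0000; 19.0000 22.0000]
BᵀPA = [-1.5000 -30.0000; 22.0000 -8.0000]
K = S⁻¹·BᵀPA = [-0.4842 -0.5454; 1.4181 0.1074]
A−BK = [-0.4058 -0.0580; 0.1004 -0.0333]
AᵀP(A−BK) = [5.0746 0.8202; 0.8202 0.4981]
P' = Q + AᵀP(A−BK) = [18.0746 -2.1798; -2.1798 2.7481]
tr(P') = 20.8227


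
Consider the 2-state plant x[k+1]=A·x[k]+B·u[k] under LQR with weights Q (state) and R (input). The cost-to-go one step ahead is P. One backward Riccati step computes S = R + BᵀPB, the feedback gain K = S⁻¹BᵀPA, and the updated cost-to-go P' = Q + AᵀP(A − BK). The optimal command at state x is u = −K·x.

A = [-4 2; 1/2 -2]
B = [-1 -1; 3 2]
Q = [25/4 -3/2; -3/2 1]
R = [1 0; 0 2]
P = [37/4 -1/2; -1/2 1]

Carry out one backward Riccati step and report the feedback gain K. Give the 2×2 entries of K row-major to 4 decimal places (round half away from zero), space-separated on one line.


0.3200 -0.5673 2.1200 -0.8945

BᵀP = [-10.7500 3.5000; -10.2500 2.5000]
S = R + BᵀPB = [1 0; 0 2] + [21.2500 17.7500; 17.7500 15.2500] = [22.2500 17.7500; 17.7500 17.2500]
BᵀPA = [44.7500 -28.5000; 42.2500 -25.5000]
K = S⁻¹·BᵀPA = [0.3200 -0.5673; 2.1200 -0.8945]
A−BK = [-1.5600 0.5382; -4.7000 1.4909]
AᵀP(A−BK) = [46.3600 -16.3200; -16.3200 6.0218]
P' = Q + AᵀP(A−BK) = [52.6100 -17.8200; -17.8200 7.0218]
tr(P') = 59.6318


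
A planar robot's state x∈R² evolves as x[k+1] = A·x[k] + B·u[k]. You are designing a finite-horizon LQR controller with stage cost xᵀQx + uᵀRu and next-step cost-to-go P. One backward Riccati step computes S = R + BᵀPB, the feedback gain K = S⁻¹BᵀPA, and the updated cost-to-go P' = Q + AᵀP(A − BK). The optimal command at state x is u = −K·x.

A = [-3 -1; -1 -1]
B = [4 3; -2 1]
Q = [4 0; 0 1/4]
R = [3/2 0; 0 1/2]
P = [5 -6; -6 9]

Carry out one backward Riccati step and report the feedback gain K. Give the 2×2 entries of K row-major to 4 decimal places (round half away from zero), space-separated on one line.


BᵀP = [32.0000 -42.0000; 9.0000 -9.0000]
S = R + BᵀPB = [3/2 0; 0 1/2] + [212.0000 54.0000; 54.0000 18.0000] = [213.5000 54.0000; 54.0000 18.5000]
BᵀPA = [-54.0000 10.0000; -18.0000 0.0000]
K = S⁻¹·BᵀPA = [-0.0261 0.1790; -0.8967 -0.5224]
A−BK = [-0.2053 -0.1487; -0.1555 -0.1197]
AᵀP(A−BK) = [0.4484 0.2612; 0.2612 0.2104]
P' = Q + AᵀP(A−BK) = [4.4484 0.2612; 0.2612 0.4604]
tr(P') = 4.9088

-0.0261 0.1790 -0.8967 -0.5224


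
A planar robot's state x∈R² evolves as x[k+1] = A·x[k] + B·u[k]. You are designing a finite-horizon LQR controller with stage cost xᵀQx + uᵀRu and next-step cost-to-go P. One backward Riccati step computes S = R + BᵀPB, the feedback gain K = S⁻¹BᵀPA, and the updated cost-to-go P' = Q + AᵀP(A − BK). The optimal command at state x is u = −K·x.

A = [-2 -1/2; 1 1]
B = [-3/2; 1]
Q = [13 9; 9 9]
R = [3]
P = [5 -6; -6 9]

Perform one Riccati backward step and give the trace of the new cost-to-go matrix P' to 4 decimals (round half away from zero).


BᵀP = [-13.5000 18.0000]
S = R + BᵀPB = [3] + [38.2500] = [41.2500]
BᵀPA = [45.0000 24.7500]
K = S⁻¹·BᵀPA = [1.0909 0.6000]
A−BK = [-0.3636 0.4000; -0.0909 0.4000]
AᵀP(A−BK) = [3.9091 2.0000; 2.0000 1.4000]
P' = Q + AᵀP(A−BK) = [16.9091 11.0000; 11.0000 10.4000]
tr(P') = 27.3091

27.3091


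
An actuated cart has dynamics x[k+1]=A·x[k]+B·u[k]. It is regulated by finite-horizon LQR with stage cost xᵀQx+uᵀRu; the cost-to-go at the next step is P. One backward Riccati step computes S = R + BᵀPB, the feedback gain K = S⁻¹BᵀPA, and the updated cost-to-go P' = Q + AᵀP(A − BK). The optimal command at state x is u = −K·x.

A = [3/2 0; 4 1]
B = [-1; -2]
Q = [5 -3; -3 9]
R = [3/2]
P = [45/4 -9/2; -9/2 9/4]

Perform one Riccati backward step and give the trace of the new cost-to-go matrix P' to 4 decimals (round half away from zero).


20.5250

BᵀP = [-2.2500 0.0000]
S = R + BᵀPB = [3/2] + [2.2500] = [3.7500]
BᵀPA = [-3.3750 0.0000]
K = S⁻¹·BᵀPA = [-0.9000 0.0000]
A−BK = [0.6000 0.0000; 2.2000 1.0000]
AᵀP(A−BK) = [4.2750 2.2500; 2.2500 2.2500]
P' = Q + AᵀP(A−BK) = [9.2750 -0.7500; -0.7500 11.2500]
tr(P') = 20.5250


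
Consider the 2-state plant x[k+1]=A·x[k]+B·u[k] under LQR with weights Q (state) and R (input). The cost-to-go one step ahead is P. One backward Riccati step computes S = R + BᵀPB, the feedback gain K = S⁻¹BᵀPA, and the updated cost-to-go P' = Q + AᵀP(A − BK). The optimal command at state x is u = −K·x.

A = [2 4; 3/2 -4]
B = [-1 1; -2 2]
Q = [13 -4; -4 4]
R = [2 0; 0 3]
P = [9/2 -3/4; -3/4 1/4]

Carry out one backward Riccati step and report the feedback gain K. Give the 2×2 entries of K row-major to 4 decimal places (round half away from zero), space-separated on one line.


-0.9122 -2.1081 0.6081 1.4054

BᵀP = [-3.0000 0.2500; 3.0000 -0.2500]
S = R + BᵀPB = [2 0; 0 3] + [2.5000 -2.5000; -2.5000 2.5000] = [4.5000 -2.5000; -2.5000 5.5000]
BᵀPA = [-5.6250 -13.0000; 5.6250 13.0000]
K = S⁻¹·BᵀPA = [-0.9122 -2.1081; 0.6081 1.4054]
A−BK = [0.4797 0.4865; -1.5405 -11.0270]
AᵀP(A−BK) = [5.5110 16.2365; 16.2365 54.3243]
P' = Q + AᵀP(A−BK) = [18.5110 12.2365; 12.2365 58.3243]
tr(P') = 76.8353


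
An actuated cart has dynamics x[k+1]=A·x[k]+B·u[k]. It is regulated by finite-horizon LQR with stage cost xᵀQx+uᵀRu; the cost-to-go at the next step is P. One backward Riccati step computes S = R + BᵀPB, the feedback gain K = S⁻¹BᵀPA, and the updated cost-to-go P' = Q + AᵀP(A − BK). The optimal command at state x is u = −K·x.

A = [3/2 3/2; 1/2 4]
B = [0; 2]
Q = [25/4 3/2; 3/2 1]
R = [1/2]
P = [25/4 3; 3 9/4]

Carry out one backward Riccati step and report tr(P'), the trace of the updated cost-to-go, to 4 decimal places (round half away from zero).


BᵀP = [6.0000 4.5000]
S = R + BᵀPB = [1/2] + [9.0000] = [9.5000]
BᵀPA = [11.2500 27.0000]
K = S⁻¹·BᵀPA = [1.1842 2.8421]
A−BK = [1.5000 1.5000; -1.8684 -1.6842]
AᵀP(A−BK) = [5.8026 6.8388; 6.8388 9.3257]
P' = Q + AᵀP(A−BK) = [12.0526 8.3388; 8.3388 10.3257]
tr(P') = 22.3783

22.3783


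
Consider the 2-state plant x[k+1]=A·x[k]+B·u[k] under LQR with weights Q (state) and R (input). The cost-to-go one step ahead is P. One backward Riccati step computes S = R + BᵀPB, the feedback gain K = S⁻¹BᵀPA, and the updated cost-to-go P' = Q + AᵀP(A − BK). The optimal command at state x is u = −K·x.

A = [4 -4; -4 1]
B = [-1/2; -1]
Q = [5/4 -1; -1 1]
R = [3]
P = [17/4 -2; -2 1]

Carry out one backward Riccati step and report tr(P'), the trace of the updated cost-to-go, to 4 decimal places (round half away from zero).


235.0867

BᵀP = [-0.1250 0.0000]
S = R + BᵀPB = [3] + [0.0625] = [3.0625]
BᵀPA = [-0.5000 0.5000]
K = S⁻¹·BᵀPA = [-0.1633 0.1633]
A−BK = [3.9184 -3.9184; -4.1633 1.1633]
AᵀP(A−BK) = [147.9184 -111.9184; -111.9184 84.9184]
P' = Q + AᵀP(A−BK) = [149.1684 -112.9184; -112.9184 85.9184]
tr(P') = 235.0867


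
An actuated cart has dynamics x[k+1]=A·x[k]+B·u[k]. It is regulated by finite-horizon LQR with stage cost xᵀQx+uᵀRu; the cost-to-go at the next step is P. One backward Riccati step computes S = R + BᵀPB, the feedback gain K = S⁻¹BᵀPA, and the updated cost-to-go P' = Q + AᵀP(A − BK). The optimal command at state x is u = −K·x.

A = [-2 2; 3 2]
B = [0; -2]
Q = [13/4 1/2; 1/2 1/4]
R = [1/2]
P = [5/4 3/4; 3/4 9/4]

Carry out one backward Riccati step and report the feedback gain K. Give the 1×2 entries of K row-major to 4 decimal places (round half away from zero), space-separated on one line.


BᵀP = [-1.5000 -4.5000]
S = R + BᵀPB = [1/2] + [9.0000] = [9.5000]
BᵀPA = [-10.5000 -12.0000]
K = S⁻¹·BᵀPA = [-1.1053 -1.2632]
A−BK = [-2.0000 2.0000; 0.7895 -0.5263]
AᵀP(A−BK) = [4.6447 -3.2632; -3.2632 4.8421]
P' = Q + AᵀP(A−BK) = [7.8947 -2.7632; -2.7632 5.0921]
tr(P') = 12.9868

-1.1053 -1.2632


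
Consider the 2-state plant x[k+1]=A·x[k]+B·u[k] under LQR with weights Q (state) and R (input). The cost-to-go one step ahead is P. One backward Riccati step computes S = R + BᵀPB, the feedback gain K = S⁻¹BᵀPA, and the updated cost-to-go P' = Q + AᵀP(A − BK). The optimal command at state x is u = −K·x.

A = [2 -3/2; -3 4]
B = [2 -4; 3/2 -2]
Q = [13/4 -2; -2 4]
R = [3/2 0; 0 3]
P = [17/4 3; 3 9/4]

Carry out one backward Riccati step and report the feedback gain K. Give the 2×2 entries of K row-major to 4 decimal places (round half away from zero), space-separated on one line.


-0.0775 0.2397 -0.0155 -0.1136

BᵀP = [13.0000 9.3750; -23.0000 -16.5000]
S = R + BᵀPB = [3/2 0; 0 3] + [40.0625 -70.7500; -70.7500 125.0000] = [41.5625 -70.7500; -70.7500 128.0000]
BᵀPA = [-2.1250 18.0000; 3.5000 -31.5000]
K = S⁻¹·BᵀPA = [-0.0775 0.2397; -0.0155 -0.1136]
A−BK = [2.0930 -2.4338; -2.9147 3.4132]
AᵀP(A−BK) = [1.1395 -1.3430; -1.3430 1.6694]
P' = Q + AᵀP(A−BK) = [4.3895 -3.3430; -3.3430 5.6694]
tr(P') = 10.0589


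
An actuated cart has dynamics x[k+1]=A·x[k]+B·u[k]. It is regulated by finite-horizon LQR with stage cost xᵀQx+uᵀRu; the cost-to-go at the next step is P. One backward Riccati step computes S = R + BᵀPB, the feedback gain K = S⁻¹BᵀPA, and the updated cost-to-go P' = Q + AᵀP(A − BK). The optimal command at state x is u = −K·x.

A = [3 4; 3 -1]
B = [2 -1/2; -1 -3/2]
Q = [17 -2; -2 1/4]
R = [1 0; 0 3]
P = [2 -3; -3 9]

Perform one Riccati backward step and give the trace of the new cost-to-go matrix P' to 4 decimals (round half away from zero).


31.5052

BᵀP = [7.0000 -15.0000; 3.5000 -12.0000]
S = R + BᵀPB = [1 0; 0 3] + [29.0000 19.0000; 19.0000 16.2500] = [30.0000 19.0000; 19.0000 19.2500]
BᵀPA = [-24.0000 43.0000; -25.5000 26.0000]
K = S⁻¹·BᵀPA = [0.1039 1.5416; -1.4273 -0.1709]
A−BK = [2.0785 0.8314; 0.9630 0.2852]
AᵀP(A−BK) = [11.0993 2.6397; 2.6397 3.1559]
P' = Q + AᵀP(A−BK) = [28.0993 0.6397; 0.6397 3.4059]
tr(P') = 31.5052


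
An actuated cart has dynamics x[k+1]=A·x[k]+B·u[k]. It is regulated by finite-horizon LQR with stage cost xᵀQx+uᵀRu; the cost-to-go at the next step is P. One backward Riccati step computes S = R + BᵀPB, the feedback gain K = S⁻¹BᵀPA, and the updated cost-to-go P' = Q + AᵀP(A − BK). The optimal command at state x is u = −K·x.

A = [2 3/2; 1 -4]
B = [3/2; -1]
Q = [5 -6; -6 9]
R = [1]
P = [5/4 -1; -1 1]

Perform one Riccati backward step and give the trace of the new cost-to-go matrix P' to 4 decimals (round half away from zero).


19.2400

BᵀP = [2.8750 -2.5000]
S = R + BᵀPB = [1] + [6.8125] = [7.8125]
BᵀPA = [3.2500 14.3125]
K = S⁻¹·BᵀPA = [0.4160 1.8320]
A−BK = [1.3760 -1.2480; 1.4160 -2.1680]
AᵀP(A−BK) = [0.6480 0.2960; 0.2960 4.5920]
P' = Q + AᵀP(A−BK) = [5.6480 -5.7040; -5.7040 13.5920]
tr(P') = 19.2400


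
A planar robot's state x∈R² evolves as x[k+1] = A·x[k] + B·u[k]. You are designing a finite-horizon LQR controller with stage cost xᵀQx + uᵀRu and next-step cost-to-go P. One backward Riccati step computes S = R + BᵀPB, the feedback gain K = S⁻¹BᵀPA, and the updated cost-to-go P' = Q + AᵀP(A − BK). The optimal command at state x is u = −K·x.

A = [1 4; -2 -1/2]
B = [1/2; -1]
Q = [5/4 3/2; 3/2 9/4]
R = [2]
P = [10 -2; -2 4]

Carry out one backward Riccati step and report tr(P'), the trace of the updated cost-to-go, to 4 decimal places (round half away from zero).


90.3810

BᵀP = [7.0000 -5.0000]
S = R + BᵀPB = [2] + [8.5000] = [10.5000]
BᵀPA = [17.0000 30.5000]
K = S⁻¹·BᵀPA = [1.6190 2.9048]
A−BK = [0.1905 2.5476; -0.3810 2.4048]
AᵀP(A−BK) = [6.4762 11.6190; 11.6190 80.4048]
P' = Q + AᵀP(A−BK) = [7.7262 13.1190; 13.1190 82.6548]
tr(P') = 90.3810


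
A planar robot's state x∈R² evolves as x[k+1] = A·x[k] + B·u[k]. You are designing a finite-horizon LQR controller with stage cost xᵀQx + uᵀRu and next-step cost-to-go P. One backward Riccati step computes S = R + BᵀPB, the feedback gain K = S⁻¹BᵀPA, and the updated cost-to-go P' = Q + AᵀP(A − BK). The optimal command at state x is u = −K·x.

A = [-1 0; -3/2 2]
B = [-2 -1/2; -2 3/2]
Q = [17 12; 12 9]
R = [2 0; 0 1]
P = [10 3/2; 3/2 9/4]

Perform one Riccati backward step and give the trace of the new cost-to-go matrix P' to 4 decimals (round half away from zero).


BᵀP = [-23.0000 -7.5000; -2.7500 2.6250]
S = R + BᵀPB = [2 0; 0 1] + [61.0000 0.2500; 0.2500 5.3125] = [63.0000 0.2500; 0.2500 6.3125]
BᵀPA = [34.2500 -15.0000; -1.1875 5.2500]
K = S⁻¹·BᵀPA = [0.5445 -0.2414; -0.2097 0.8412]
A−BK = [-0.0159 -0.0622; -0.0965 0.2553]
AᵀP(A−BK) = [0.6650 -0.4819; -0.4819 0.9620]
P' = Q + AᵀP(A−BK) = [17.6650 11.5181; 11.5181 9.9620]
tr(P') = 27.6269

27.6269


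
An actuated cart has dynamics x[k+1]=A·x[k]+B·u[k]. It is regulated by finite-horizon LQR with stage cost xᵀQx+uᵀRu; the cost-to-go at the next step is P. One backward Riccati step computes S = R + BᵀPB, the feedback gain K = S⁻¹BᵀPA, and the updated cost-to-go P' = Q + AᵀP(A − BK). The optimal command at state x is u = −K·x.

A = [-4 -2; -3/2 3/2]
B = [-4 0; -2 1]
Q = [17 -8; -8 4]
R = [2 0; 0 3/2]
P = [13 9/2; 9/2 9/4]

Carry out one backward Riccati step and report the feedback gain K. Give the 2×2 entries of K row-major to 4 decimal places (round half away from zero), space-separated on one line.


BᵀP = [-61.0000 -22.5000; 4.5000 2.2500]
S = R + BᵀPB = [2 0; 0 3/2] + [289.0000 -22.5000; -22.5000 2.2500] = [291.0000 -22.5000; -22.5000 3.7500]
BᵀPA = [277.7500 88.2500; -21.3750 -5.6250]
K = S⁻¹·BᵀPA = [0.9583 0.3494; 0.0500 0.5962]
A−BK = [-0.1667 -0.6026; 0.3667 1.6026]
AᵀP(A−BK) = [1.9542 1.1458; 1.1458 2.5849]
P' = Q + AᵀP(A−BK) = [18.9542 -6.8542; -6.8542 6.5849]
tr(P') = 25.5391

0.9583 0.3494 0.0500 0.5962


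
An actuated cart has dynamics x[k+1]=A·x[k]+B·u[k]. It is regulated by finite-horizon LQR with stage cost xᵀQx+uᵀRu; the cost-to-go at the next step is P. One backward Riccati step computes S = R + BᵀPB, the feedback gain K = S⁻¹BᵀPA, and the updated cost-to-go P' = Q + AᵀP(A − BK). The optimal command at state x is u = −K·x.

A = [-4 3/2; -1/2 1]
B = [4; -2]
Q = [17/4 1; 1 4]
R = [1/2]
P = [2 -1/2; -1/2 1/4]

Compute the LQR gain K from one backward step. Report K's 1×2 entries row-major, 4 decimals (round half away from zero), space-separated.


-0.8373 0.2651

BᵀP = [9.0000 -2.5000]
S = R + BᵀPB = [1/2] + [41.0000] = [41.5000]
BᵀPA = [-34.7500 11.0000]
K = S⁻¹·BᵀPA = [-0.8373 0.2651]
A−BK = [-0.6506 0.4398; -2.1747 1.5301]
AᵀP(A−BK) = [0.9646 -0.5392; -0.5392 0.3343]
P' = Q + AᵀP(A−BK) = [5.2146 0.4608; 0.4608 4.3343]
tr(P') = 9.5489


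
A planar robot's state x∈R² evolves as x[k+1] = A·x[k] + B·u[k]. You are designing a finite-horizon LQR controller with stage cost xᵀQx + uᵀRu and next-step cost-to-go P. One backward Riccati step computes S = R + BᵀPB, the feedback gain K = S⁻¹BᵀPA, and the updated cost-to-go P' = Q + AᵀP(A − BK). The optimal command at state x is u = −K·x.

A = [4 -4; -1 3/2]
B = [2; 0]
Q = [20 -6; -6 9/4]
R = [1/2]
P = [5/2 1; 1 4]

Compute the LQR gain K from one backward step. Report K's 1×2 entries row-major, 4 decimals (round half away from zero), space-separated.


BᵀP = [5.0000 2.0000]
S = R + BᵀPB = [1/2] + [10.0000] = [10.5000]
BᵀPA = [18.0000 -17.0000]
K = S⁻¹·BᵀPA = [1.7143 -1.6190]
A−BK = [0.5714 -0.7619; -1.0000 1.5000]
AᵀP(A−BK) = [5.1429 -6.8571; -6.8571 9.4762]
P' = Q + AᵀP(A−BK) = [25.1429 -12.8571; -12.8571 11.7262]
tr(P') = 36.8690

1.7143 -1.6190


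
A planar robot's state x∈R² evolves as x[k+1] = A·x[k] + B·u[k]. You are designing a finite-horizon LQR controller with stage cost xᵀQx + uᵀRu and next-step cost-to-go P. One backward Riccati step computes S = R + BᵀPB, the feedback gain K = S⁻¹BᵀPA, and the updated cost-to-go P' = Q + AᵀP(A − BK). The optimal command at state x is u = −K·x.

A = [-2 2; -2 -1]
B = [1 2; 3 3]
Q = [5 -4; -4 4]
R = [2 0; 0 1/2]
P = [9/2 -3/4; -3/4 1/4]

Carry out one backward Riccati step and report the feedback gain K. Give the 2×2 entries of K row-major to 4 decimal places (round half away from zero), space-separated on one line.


BᵀP = [2.2500 0.0000; 6.7500 -0.7500]
S = R + BᵀPB = [2 0; 0 1/2] + [2.2500 4.5000; 4.5000 11.2500] = [4.2500 4.5000; 4.5000 11.7500]
BᵀPA = [-4.5000 4.5000; -12.0000 14.2500]
K = S⁻¹·BᵀPA = [0.0379 -0.3789; -1.0358 1.3579]
A−BK = [0.0337 -0.3368; 0.9937 -3.9368]
AᵀP(A−BK) = [0.7411 -1.4105; -1.4105 3.6053]
P' = Q + AᵀP(A−BK) = [5.7411 -5.4105; -5.4105 7.6053]
tr(P') = 13.3463

0.0379 -0.3789 -1.0358 1.3579


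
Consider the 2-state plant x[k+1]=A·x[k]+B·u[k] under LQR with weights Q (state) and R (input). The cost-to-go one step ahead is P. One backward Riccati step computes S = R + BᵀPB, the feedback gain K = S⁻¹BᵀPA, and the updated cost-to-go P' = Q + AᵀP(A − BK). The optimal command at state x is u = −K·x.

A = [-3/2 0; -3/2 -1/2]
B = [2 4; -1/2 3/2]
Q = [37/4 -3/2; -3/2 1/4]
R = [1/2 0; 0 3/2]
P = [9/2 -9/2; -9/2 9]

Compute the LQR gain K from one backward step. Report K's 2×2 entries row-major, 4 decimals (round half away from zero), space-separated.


BᵀP = [11.2500 -13.5000; 11.2500 -4.5000]
S = R + BᵀPB = [1/2 0; 0 3/2] + [29.2500 24.7500; 24.7500 38.2500] = [29.7500 24.7500; 24.7500 39.7500]
BᵀPA = [3.3750 6.7500; -10.1250 2.2500]
K = S⁻¹·BᵀPA = [0.6750 0.3730; -0.6750 -0.1757]
A−BK = [-0.1500 -0.0434; -0.1500 -0.0500]
AᵀP(A−BK) = [1.0125 0.3375; 0.3375 0.1273]
P' = Q + AᵀP(A−BK) = [10.2625 -1.1625; -1.1625 0.3773]
tr(P') = 10.6398

0.6750 0.3730 -0.6750 -0.1757


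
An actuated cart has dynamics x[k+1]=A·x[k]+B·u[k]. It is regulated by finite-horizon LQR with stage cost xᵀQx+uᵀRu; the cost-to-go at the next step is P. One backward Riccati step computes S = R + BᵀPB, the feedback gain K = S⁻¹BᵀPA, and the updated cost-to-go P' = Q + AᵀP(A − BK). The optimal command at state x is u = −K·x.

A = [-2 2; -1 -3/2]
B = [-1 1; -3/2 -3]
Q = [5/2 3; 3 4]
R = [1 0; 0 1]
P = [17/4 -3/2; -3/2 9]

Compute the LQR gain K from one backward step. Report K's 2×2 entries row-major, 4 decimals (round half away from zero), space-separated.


1.3622 -0.8469 -0.3707 0.9349

BᵀP = [-2.0000 -12.0000; 8.7500 -28.5000]
S = R + BᵀPB = [1 0; 0 1] + [20.0000 34.0000; 34.0000 94.2500] = [21.0000 34.0000; 34.0000 95.2500]
BᵀPA = [16.0000 14.0000; 11.0000 60.2500]
K = S⁻¹·BᵀPA = [1.3622 -0.8469; -0.3707 0.9349]
A−BK = [-0.2671 0.2182; -0.0690 0.0342]
AᵀP(A−BK) = [2.2837 -1.7329; -1.7329 1.7818]
P' = Q + AᵀP(A−BK) = [4.7837 1.2671; 1.2671 5.7818]
tr(P') = 10.5654


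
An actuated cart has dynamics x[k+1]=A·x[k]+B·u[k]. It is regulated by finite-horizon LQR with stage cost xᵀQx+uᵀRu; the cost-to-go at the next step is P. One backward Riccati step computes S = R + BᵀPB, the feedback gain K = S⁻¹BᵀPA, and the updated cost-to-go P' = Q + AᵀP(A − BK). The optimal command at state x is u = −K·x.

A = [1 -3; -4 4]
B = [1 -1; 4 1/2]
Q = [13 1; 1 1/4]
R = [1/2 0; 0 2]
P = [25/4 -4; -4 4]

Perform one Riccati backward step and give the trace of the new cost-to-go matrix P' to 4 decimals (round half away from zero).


BᵀP = [-9.7500 12.0000; -8.2500 6.0000]
S = R + BᵀPB = [1/2 0; 0 2] + [38.2500 15.7500; 15.7500 11.2500] = [38.7500 15.7500; 15.7500 13.2500]
BᵀPA = [-57.7500 77.2500; -32.2500 48.7500]
K = S⁻¹·BᵀPA = [-0.9694 0.9637; -1.2817 2.5337]
A−BK = [0.6877 -1.4301; 0.5184 -1.1218]
AᵀP(A−BK) = [4.9341 -9.3834; -9.3834 18.2850]
P' = Q + AᵀP(A−BK) = [17.9341 -8.3834; -8.3834 18.5350]
tr(P') = 36.4690

36.4690


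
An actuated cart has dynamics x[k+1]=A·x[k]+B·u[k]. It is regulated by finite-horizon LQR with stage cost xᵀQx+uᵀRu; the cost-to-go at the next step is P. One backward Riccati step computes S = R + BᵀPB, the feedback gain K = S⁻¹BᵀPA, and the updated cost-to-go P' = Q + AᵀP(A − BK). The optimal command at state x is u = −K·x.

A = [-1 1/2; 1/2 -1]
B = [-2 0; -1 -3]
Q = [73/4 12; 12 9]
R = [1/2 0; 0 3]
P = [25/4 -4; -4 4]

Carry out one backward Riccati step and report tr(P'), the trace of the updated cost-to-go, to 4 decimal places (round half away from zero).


BᵀP = [-8.5000 4.0000; 12.0000 -12.0000]
S = R + BᵀPB = [1/2 0; 0 3] + [13.0000 -12.0000; -12.0000 36.0000] = [13.5000 -12.0000; -12.0000 39.0000]
BᵀPA = [10.5000 -8.2500; -18.0000 18.0000]
K = S⁻¹·BᵀPA = [0.5059 -0.2765; -0.3059 0.3765]
A−BK = [0.0118 -0.0529; 0.0882 -0.1471]
AᵀP(A−BK) = [0.4324 -0.4456; -0.4456 0.5051]
P' = Q + AᵀP(A−BK) = [18.6824 11.5544; 11.5544 9.5051]
tr(P') = 28.1875

28.1875


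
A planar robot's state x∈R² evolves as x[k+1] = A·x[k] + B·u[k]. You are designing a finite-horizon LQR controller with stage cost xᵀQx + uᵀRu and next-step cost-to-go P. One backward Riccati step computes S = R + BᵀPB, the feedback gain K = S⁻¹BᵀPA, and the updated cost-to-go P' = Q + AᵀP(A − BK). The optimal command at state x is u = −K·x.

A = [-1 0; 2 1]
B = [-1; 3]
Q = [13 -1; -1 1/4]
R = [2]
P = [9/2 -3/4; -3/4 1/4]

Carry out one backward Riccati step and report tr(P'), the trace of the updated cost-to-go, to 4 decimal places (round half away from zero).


14.6557

BᵀP = [-6.7500 1.5000]
S = R + BᵀPB = [2] + [11.2500] = [13.2500]
BᵀPA = [9.7500 1.5000]
K = S⁻¹·BᵀPA = [0.7358 0.1132]
A−BK = [-0.2642 0.1132; -0.2075 0.6604]
AᵀP(A−BK) = [1.3255 0.1462; 0.1462 0.0802]
P' = Q + AᵀP(A−BK) = [14.3255 -0.8538; -0.8538 0.3302]
tr(P') = 14.6557


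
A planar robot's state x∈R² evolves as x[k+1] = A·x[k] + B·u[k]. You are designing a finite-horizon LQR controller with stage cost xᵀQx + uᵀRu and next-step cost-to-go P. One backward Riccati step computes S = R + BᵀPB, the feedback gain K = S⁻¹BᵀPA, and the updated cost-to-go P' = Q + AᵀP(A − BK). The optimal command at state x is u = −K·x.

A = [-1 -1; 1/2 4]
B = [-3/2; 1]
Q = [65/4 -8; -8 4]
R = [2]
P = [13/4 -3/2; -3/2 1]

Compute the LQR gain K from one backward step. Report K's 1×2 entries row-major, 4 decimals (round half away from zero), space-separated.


BᵀP = [-6.3750 3.2500]
S = R + BᵀPB = [2] + [12.8125] = [14.8125]
BᵀPA = [8.0000 19.3750]
K = S⁻¹·BᵀPA = [0.5401 1.3080]
A−BK = [-0.1899 0.9620; -0.0401 2.6920]
AᵀP(A−BK) = [0.6793 1.5359; 1.5359 5.9072]
P' = Q + AᵀP(A−BK) = [16.9293 -6.4641; -6.4641 9.9072]
tr(P') = 26.8365

0.5401 1.3080


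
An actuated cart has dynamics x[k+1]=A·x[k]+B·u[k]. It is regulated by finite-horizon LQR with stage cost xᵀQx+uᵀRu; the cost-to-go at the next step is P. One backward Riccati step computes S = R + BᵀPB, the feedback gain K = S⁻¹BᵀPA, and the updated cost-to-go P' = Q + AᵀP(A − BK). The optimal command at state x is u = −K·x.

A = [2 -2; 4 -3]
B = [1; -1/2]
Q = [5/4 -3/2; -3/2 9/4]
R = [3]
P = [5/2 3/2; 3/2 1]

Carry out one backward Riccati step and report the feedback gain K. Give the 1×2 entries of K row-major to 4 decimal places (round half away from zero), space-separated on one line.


BᵀP = [1.7500 1.0000]
S = R + BᵀPB = [3] + [1.2500] = [4.2500]
BᵀPA = [7.5000 -6.5000]
K = S⁻¹·BᵀPA = [1.7647 -1.5294]
A−BK = [0.2353 -0.4706; 4.8824 -3.7647]
AᵀP(A−BK) = [36.7647 -31.5294; -31.5294 27.0588]
P' = Q + AᵀP(A−BK) = [38.0147 -33.0294; -33.0294 29.3088]
tr(P') = 67.3235

1.7647 -1.5294


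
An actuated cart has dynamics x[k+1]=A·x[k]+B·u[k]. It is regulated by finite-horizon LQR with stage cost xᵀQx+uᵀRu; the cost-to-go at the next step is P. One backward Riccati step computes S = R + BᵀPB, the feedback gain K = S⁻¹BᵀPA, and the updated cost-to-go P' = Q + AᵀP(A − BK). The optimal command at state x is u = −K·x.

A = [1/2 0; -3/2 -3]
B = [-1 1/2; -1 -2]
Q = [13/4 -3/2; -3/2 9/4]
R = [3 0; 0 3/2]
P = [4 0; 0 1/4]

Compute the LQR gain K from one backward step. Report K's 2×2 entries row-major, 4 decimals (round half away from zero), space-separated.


BᵀP = [-4.0000 -0.2500; 2.0000 -0.5000]
S = R + BᵀPB = [3 0; 0 3/2] + [4.2500 -1.5000; -1.5000 2.0000] = [7.2500 -1.5000; -1.5000 3.5000]
BᵀPA = [-1.6250 0.7500; 1.7500 1.5000]
K = S⁻¹·BᵀPA = [-0.1324 0.2108; 0.4432 0.5189]
A−BK = [0.1459 -0.0486; -0.7459 -1.7514]
AᵀP(A−BK) = [0.5716 0.5595; 0.5595 1.3135]
P' = Q + AᵀP(A−BK) = [3.8216 -0.9405; -0.9405 3.5635]
tr(P') = 7.3851

-0.1324 0.2108 0.4432 0.5189


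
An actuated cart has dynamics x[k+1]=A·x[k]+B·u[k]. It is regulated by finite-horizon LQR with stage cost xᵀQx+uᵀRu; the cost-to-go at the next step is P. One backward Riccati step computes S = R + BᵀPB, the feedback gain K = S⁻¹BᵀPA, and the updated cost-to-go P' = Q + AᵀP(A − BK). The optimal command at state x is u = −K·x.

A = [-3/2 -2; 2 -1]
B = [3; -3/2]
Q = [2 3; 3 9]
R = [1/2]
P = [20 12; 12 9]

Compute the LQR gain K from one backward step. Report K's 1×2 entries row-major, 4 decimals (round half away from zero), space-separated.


-0.1941 -1.1482

BᵀP = [42.0000 22.5000]
S = R + BᵀPB = [1/2] + [92.2500] = [92.7500]
BᵀPA = [-18.0000 -106.5000]
K = S⁻¹·BᵀPA = [-0.1941 -1.1482]
A−BK = [-0.9178 1.4447; 1.7089 -2.7224]
AᵀP(A−BK) = [5.5067 -8.6685; -8.6685 14.7116]
P' = Q + AᵀP(A−BK) = [7.5067 -5.6685; -5.6685 23.7116]
tr(P') = 31.2183


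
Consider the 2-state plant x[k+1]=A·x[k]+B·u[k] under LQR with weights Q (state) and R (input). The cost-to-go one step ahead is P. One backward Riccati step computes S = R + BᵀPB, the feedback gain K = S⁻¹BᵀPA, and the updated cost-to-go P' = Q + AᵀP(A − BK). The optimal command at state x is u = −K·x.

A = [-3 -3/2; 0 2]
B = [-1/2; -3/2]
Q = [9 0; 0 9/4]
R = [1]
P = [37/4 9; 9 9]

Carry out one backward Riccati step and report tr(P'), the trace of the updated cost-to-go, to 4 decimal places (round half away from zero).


15.4427

BᵀP = [-18.1250 -18.0000]
S = R + BᵀPB = [1] + [36.0625] = [37.0625]
BᵀPA = [54.3750 -8.8125]
K = S⁻¹·BᵀPA = [1.4671 -0.2378]
A−BK = [-2.2664 -1.6189; 2.2007 1.6433]
AᵀP(A−BK) = [3.4755 0.5540; 0.5540 0.7171]
P' = Q + AᵀP(A−BK) = [12.4755 0.5540; 0.5540 2.9671]
tr(P') = 15.4427


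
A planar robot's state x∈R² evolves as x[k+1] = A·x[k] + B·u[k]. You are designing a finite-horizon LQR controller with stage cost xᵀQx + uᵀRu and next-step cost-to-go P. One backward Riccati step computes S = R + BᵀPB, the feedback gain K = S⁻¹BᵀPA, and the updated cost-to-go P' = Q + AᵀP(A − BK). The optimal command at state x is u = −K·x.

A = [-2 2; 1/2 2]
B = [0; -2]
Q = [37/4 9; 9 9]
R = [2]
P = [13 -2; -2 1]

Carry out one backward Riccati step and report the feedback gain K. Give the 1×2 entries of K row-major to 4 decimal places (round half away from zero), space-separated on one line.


-1.5000 0.6667

BᵀP = [4.0000 -2.0000]
S = R + BᵀPB = [2] + [4.0000] = [6.0000]
BᵀPA = [-9.0000 4.0000]
K = S⁻¹·BᵀPA = [-1.5000 0.6667]
A−BK = [-2.0000 2.0000; -2.5000 3.3333]
AᵀP(A−BK) = [42.7500 -39.0000; -39.0000 37.3333]
P' = Q + AᵀP(A−BK) = [52.0000 -30.0000; -30.0000 46.3333]
tr(P') = 98.3333


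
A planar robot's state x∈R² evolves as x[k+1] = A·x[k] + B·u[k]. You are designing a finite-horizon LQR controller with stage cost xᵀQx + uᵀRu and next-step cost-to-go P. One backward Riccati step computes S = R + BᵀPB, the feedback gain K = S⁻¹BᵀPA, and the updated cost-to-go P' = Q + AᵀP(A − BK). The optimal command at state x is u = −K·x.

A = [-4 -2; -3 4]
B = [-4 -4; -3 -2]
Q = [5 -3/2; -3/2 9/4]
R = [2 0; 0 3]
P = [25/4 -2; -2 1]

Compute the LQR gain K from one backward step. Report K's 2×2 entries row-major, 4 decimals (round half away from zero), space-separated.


0.5935 -0.0163 0.3577 0.8943

BᵀP = [-19.0000 5.0000; -21.0000 6.0000]
S = R + BᵀPB = [2 0; 0 3] + [61.0000 66.0000; 66.0000 72.0000] = [63.0000 66.0000; 66.0000 75.0000]
BᵀPA = [61.0000 58.0000; 66.0000 66.0000]
K = S⁻¹·BᵀPA = [0.5935 -0.0163; 0.3577 0.8943]
A−BK = [-0.1951 1.5122; -0.5041 5.7398]
AᵀP(A−BK) = [1.1870 -0.0325; -0.0325 14.9187]
P' = Q + AᵀP(A−BK) = [6.1870 -1.5325; -1.5325 17.1687]
tr(P') = 23.3557


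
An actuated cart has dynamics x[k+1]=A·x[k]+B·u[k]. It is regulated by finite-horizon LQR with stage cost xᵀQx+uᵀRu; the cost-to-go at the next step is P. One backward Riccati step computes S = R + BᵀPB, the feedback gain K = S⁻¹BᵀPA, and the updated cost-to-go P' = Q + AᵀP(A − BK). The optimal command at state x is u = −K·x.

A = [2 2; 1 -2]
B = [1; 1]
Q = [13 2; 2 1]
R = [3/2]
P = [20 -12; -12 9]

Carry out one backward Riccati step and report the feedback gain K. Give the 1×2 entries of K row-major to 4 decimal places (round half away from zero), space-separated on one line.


2.0000 3.3846

BᵀP = [8.0000 -3.0000]
S = R + BᵀPB = [3/2] + [5.0000] = [6.5000]
BᵀPA = [13.0000 22.0000]
K = S⁻¹·BᵀPA = [2.0000 3.3846]
A−BK = [0.0000 -1.3846; -1.0000 -5.3846]
AᵀP(A−BK) = [15.0000 42.0000; 42.0000 137.5385]
P' = Q + AᵀP(A−BK) = [28.0000 44.0000; 44.0000 138.5385]
tr(P') = 166.5385


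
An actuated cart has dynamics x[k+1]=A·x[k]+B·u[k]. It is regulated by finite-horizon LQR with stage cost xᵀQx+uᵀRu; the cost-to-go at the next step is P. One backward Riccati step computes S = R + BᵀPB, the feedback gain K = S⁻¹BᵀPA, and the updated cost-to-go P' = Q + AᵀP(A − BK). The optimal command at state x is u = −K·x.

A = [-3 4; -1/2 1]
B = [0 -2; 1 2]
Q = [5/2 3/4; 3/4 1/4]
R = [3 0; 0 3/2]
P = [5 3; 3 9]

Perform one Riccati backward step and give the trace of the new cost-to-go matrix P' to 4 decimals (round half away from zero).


BᵀP = [3.0000 9.0000; -4.0000 12.0000]
S = R + BᵀPB = [3 0; 0 3/2] + [9.0000 12.0000; 12.0000 32.0000] = [12.0000 12.0000; 12.0000 33.5000]
BᵀPA = [-13.5000 21.0000; 6.0000 -4.0000]
K = S⁻¹·BᵀPA = [-2.0320 2.9128; 0.9070 -1.1628]
A−BK = [-1.1860 1.6744; -0.2820 0.4128]
AᵀP(A−BK) = [23.3765 -33.2006; -33.2006 47.1802]
P' = Q + AᵀP(A−BK) = [25.8765 -32.4506; -32.4506 47.4302]
tr(P') = 73.3067

73.3067


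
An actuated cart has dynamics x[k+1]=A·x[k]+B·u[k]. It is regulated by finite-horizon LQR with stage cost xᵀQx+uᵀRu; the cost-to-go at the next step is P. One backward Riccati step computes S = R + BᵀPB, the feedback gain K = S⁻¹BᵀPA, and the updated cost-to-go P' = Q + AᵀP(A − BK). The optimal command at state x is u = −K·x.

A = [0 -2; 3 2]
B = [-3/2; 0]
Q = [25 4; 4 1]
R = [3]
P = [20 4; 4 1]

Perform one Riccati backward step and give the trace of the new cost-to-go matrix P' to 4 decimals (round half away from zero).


32.2500

BᵀP = [-30.0000 -6.0000]
S = R + BᵀPB = [3] + [45.0000] = [48.0000]
BᵀPA = [-18.0000 48.0000]
K = S⁻¹·BᵀPA = [-0.3750 1.0000]
A−BK = [-0.5625 -0.5000; 3.0000 2.0000]
AᵀP(A−BK) = [2.2500 0.0000; 0.0000 4.0000]
P' = Q + AᵀP(A−BK) = [27.2500 4.0000; 4.0000 5.0000]
tr(P') = 32.2500


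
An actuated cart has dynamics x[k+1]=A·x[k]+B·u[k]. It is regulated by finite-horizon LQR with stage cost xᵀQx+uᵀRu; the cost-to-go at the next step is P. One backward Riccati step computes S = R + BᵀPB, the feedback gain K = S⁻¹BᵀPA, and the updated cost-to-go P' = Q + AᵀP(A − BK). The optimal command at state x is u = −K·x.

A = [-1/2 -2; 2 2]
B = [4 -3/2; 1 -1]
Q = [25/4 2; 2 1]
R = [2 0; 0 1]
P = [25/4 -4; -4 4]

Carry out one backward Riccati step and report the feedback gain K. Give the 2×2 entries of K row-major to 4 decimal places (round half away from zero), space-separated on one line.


BᵀP = [21.0000 -12.0000; -5.3750 2.0000]
S = R + BᵀPB = [2 0; 0 1] + [72.0000 -19.5000; -19.5000 6.0625] = [74.0000 -19.5000; -19.5000 7.0625]
BᵀPA = [-34.5000 -66.0000; 6.6875 14.7500]
K = S⁻¹·BᵀPA = [-0.7954 -1.2537; -1.2493 -1.3731]
A−BK = [0.8077 0.9552; 1.5461 1.8806]
AᵀP(A−BK) = [6.4750 8.1791; 8.1791 10.5075]
P' = Q + AᵀP(A−BK) = [12.7250 10.1791; 10.1791 11.5075]
tr(P') = 24.2324

-0.7954 -1.2537 -1.2493 -1.3731


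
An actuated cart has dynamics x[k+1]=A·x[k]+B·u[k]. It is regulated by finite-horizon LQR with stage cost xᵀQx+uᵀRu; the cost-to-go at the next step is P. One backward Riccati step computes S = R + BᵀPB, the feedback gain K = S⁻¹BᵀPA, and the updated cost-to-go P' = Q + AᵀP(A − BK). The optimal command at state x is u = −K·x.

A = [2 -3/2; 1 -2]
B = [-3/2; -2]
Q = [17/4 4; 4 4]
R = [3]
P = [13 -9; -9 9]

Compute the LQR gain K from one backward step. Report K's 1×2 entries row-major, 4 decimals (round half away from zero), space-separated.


BᵀP = [-1.5000 -4.5000]
S = R + BᵀPB = [3] + [11.2500] = [14.2500]
BᵀPA = [-7.5000 11.2500]
K = S⁻¹·BᵀPA = [-0.5263 0.7895]
A−BK = [1.2105 -0.3158; -0.0526 -0.4211]
AᵀP(A−BK) = [21.0526 -1.5789; -1.5789 2.3684]
P' = Q + AᵀP(A−BK) = [25.3026 2.4211; 2.4211 6.3684]
tr(P') = 31.6711

-0.5263 0.7895


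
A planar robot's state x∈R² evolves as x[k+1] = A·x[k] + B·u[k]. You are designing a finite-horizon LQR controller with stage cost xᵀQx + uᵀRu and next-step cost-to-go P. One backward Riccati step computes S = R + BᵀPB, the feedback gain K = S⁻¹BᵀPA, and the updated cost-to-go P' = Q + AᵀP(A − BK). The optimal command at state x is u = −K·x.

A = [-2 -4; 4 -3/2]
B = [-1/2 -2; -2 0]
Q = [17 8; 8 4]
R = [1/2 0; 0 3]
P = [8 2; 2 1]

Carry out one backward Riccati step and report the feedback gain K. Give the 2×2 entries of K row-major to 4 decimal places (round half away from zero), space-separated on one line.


BᵀP = [-8.0000 -3.0000; -16.0000 -4.0000]
S = R + BᵀPB = [1/2 0; 0 3] + [10.0000 16.0000; 16.0000 32.0000] = [10.5000 16.0000; 16.0000 35.0000]
BᵀPA = [4.0000 36.5000; 16.0000 70.0000]
K = S⁻¹·BᵀPA = [-1.0404 1.4126; 0.9327 1.3543]
A−BK = [-0.6547 -0.5852; 1.9193 1.3251]
AᵀP(A−BK) = [5.2377 4.6816; 4.6816 7.8935]
P' = Q + AᵀP(A−BK) = [22.2377 12.6816; 12.6816 11.8935]
tr(P') = 34.1312

-1.0404 1.4126 0.9327 1.3543


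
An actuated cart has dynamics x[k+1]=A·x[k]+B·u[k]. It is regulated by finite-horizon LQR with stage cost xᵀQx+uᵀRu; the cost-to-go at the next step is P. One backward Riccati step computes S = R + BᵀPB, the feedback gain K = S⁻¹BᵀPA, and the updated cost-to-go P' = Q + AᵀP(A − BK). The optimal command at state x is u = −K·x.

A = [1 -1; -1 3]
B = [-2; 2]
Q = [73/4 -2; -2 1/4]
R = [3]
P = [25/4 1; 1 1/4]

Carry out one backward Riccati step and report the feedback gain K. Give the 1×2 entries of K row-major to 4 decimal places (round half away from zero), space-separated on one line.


BᵀP = [-10.5000 -1.5000]
S = R + BᵀPB = [3] + [18.0000] = [21.0000]
BᵀPA = [-9.0000 6.0000]
K = S⁻¹·BᵀPA = [-0.4286 0.2857]
A−BK = [0.1429 -0.4286; -0.1429 2.4286]
AᵀP(A−BK) = [0.6429 -0.4286; -0.4286 0.7857]
P' = Q + AᵀP(A−BK) = [18.8929 -2.4286; -2.4286 1.0357]
tr(P') = 19.9286

-0.4286 0.2857


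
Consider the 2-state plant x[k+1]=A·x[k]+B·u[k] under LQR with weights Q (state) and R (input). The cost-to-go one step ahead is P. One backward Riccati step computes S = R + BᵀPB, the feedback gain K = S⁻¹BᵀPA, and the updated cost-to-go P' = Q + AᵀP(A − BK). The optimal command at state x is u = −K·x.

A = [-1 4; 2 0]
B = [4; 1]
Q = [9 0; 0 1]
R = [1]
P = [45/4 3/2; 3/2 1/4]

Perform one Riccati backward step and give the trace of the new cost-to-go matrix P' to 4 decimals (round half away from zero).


11.2461

BᵀP = [46.5000 6.2500]
S = R + BᵀPB = [1] + [192.2500] = [193.2500]
BᵀPA = [-34.0000 186.0000]
K = S⁻¹·BᵀPA = [-0.1759 0.9625]
A−BK = [-0.2962 0.1501; 2.1759 -0.9625]
AᵀP(A−BK) = [0.2681 -0.2755; -0.2755 0.9780]
P' = Q + AᵀP(A−BK) = [9.2681 -0.2755; -0.2755 1.9780]
tr(P') = 11.2461


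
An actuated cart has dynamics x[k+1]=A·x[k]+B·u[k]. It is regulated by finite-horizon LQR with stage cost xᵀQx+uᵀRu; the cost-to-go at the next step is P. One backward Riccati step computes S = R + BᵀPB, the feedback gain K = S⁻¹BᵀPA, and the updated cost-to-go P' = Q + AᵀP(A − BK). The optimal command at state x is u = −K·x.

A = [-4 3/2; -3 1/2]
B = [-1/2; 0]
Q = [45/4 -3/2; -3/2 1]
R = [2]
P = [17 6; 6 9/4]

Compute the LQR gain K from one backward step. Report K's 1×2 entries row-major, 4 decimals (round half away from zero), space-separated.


BᵀP = [-8.5000 -3.0000]
S = R + BᵀPB = [2] + [4.2500] = [6.2500]
BᵀPA = [43.0000 -14.2500]
K = S⁻¹·BᵀPA = [6.8800 -2.2800]
A−BK = [-0.5600 0.3600; -3.0000 0.5000]
AᵀP(A−BK) = [140.4100 -46.3350; -46.3350 15.3225]
P' = Q + AᵀP(A−BK) = [151.6600 -47.8350; -47.8350 16.3225]
tr(P') = 167.9825

6.8800 -2.2800


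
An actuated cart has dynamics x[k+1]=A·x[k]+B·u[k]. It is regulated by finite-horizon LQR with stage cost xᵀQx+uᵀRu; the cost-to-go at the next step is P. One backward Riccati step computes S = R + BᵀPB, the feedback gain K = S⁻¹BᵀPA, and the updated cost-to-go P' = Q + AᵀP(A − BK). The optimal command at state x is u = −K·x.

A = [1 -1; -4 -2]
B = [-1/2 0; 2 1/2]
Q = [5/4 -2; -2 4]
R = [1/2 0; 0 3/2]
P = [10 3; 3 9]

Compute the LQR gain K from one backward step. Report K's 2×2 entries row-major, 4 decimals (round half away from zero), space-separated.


-1.9327 -0.7340 -0.1481 -1.1852

BᵀP = [1.0000 16.5000; 1.5000 4.5000]
S = R + BᵀPB = [1/2 0; 0 3/2] + [32.5000 8.2500; 8.2500 2.2500] = [33.0000 8.2500; 8.2500 3.7500]
BᵀPA = [-65.0000 -34.0000; -16.5000 -10.5000]
K = S⁻¹·BᵀPA = [-1.9327 -0.7340; -0.1481 -1.1852]
A−BK = [0.0337 -1.3670; -0.0606 0.0606]
AᵀP(A−BK) = [1.9327 0.7340; 0.7340 20.5993]
P' = Q + AᵀP(A−BK) = [3.1827 -1.2660; -1.2660 24.5993]
tr(P') = 27.7820


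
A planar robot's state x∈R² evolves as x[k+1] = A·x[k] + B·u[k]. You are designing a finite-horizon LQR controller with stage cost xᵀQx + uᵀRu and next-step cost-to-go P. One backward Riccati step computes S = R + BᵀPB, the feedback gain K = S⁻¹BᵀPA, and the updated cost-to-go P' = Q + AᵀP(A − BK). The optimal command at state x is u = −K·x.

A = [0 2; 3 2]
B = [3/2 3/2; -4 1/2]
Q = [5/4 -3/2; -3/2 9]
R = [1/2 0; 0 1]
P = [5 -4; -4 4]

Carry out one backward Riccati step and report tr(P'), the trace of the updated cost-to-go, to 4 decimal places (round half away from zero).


12.2993

BᵀP = [23.5000 -22.0000; 5.5000 -4.0000]
S = R + BᵀPB = [1/2 0; 0 1] + [123.2500 24.2500; 24.2500 6.2500] = [123.7500 24.2500; 24.2500 7.2500]
BᵀPA = [-66.0000 3.0000; -12.0000 3.0000]
K = S⁻¹·BᵀPA = [-0.6066 -0.1650; 0.3736 0.9656]
A−BK = [0.3494 0.7990; 0.3870 0.8573]
AᵀP(A−BK) = [0.4513 0.6987; 0.6987 1.5981]
P' = Q + AᵀP(A−BK) = [1.7013 -0.8013; -0.8013 10.5981]
tr(P') = 12.2993


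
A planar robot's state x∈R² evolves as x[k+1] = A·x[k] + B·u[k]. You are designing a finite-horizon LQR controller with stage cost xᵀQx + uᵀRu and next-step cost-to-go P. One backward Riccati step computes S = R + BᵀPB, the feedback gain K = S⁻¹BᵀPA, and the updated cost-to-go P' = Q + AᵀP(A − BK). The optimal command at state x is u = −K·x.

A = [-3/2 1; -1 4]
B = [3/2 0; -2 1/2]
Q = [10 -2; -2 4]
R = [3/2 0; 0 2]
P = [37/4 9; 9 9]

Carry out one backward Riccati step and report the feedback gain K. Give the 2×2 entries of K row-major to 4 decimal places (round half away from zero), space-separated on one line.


BᵀP = [-4.1250 -4.5000; 4.5000 4.5000]
S = R + BᵀPB = [3/2 0; 0 2] + [2.8125 -2.2500; -2.2500 2.2500] = [4.3125 -2.2500; -2.2500 4.2500]
BᵀPA = [10.6875 -22.1250; -11.2500 22.5000]
K = S⁻¹·BᵀPA = [1.5159 -3.2721; -1.8445 3.5618]
A−BK = [-3.7739 5.9081; 2.9541 -4.3251]
AᵀP(A−BK) = [19.8604 -37.8339; -37.8339 72.7138]
P' = Q + AᵀP(A−BK) = [29.8604 -39.8339; -39.8339 76.7138]
tr(P') = 106.5742

1.5159 -3.2721 -1.8445 3.5618
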